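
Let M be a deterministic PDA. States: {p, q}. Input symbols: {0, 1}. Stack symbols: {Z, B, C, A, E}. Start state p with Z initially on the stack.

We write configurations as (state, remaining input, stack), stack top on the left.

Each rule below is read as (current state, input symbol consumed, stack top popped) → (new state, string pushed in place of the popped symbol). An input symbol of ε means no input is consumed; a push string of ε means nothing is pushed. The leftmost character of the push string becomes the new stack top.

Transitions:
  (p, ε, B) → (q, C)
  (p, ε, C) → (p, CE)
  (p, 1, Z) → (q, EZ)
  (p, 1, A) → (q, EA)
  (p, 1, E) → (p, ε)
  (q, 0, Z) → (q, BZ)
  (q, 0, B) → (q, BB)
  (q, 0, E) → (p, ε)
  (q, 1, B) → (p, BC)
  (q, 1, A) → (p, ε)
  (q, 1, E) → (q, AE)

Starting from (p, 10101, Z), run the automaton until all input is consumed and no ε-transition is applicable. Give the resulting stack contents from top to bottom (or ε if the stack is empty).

EZ

(p, 10101, Z)
  read 1, top Z: go to q, push EZ → (q, 0101, EZ)
  read 0, top E: go to p, push ε → (p, 101, Z)
  read 1, top Z: go to q, push EZ → (q, 01, EZ)
  read 0, top E: go to p, push ε → (p, 1, Z)
  read 1, top Z: go to q, push EZ → (q, ε, EZ)
All input consumed in state q with stack EZ.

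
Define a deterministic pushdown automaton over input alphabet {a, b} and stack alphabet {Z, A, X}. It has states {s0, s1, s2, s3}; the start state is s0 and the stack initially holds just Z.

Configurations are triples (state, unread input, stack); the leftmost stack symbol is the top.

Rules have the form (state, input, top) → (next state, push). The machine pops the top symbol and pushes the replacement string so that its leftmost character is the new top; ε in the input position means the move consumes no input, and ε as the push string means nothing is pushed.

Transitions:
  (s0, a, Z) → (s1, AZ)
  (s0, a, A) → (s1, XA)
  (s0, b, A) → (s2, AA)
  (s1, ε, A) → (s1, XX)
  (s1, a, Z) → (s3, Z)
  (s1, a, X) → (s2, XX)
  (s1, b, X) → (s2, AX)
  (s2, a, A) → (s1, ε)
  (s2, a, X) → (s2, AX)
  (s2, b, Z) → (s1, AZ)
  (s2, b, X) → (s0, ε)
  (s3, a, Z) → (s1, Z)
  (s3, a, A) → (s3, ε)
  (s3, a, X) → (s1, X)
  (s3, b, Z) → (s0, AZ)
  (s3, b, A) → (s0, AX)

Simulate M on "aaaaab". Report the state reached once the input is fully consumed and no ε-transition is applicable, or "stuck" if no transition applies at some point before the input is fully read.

s0

(s0, aaaaab, Z) ⊢ (s1, aaaab, AZ) ⊢ (s1, aaaab, XXZ) ⊢ (s2, aaab, XXXZ) ⊢ (s2, aab, AXXXZ) ⊢ (s1, ab, XXXZ) ⊢ (s2, b, XXXXZ) ⊢ (s0, ε, XXXZ)
All input consumed; M is in state s0.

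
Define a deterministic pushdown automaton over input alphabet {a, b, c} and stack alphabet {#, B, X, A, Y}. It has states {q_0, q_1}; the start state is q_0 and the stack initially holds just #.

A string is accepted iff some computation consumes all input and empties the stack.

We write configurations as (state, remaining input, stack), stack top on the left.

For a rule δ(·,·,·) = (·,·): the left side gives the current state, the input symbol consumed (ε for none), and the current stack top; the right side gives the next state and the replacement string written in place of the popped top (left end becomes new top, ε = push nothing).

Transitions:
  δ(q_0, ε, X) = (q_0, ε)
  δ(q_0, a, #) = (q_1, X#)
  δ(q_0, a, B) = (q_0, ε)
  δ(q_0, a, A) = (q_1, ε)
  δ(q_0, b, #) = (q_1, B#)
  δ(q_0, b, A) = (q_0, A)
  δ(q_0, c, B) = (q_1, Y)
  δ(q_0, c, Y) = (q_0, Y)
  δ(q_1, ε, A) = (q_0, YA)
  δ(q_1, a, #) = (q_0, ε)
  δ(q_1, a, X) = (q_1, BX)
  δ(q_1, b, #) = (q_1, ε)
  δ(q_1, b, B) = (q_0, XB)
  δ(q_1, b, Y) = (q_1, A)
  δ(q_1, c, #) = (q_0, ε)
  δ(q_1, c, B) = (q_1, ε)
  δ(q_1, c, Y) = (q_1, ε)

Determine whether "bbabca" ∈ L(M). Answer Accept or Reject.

(q_0, bbabca, #)
  read b, top #: go to q_1, push B# → (q_1, babca, B#)
  read b, top B: go to q_0, push XB → (q_0, abca, XB#)
  ε-move, top X: go to q_0, push ε → (q_0, abca, B#)
  read a, top B: go to q_0, push ε → (q_0, bca, #)
  read b, top #: go to q_1, push B# → (q_1, ca, B#)
  read c, top B: go to q_1, push ε → (q_1, a, #)
  read a, top #: go to q_0, push ε → (q_0, ε, ε)
All input consumed and the stack is empty.

Accept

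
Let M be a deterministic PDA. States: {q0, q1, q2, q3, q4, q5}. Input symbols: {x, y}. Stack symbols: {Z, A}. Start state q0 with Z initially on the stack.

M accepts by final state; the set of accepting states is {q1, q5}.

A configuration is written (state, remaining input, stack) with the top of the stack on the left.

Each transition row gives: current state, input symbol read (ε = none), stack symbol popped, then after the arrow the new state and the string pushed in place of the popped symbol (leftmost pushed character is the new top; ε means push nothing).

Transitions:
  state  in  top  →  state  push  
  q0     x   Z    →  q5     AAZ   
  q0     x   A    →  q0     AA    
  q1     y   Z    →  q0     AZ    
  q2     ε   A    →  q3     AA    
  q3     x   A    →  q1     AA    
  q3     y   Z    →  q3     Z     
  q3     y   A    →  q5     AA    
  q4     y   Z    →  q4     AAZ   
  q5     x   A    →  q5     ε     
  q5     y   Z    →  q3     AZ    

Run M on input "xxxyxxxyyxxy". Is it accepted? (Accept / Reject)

(q0, xxxyxxxyyxxy, Z)
  read x, top Z: go to q5, push AAZ → (q5, xxyxxxyyxxy, AAZ)
  read x, top A: go to q5, push ε → (q5, xyxxxyyxxy, AZ)
  read x, top A: go to q5, push ε → (q5, yxxxyyxxy, Z)
  read y, top Z: go to q3, push AZ → (q3, xxxyyxxy, AZ)
  read x, top A: go to q1, push AA → (q1, xxyyxxy, AAZ)
No transition applies at (q1, xxyyxxy, AAZ); input not fully consumed.

Reject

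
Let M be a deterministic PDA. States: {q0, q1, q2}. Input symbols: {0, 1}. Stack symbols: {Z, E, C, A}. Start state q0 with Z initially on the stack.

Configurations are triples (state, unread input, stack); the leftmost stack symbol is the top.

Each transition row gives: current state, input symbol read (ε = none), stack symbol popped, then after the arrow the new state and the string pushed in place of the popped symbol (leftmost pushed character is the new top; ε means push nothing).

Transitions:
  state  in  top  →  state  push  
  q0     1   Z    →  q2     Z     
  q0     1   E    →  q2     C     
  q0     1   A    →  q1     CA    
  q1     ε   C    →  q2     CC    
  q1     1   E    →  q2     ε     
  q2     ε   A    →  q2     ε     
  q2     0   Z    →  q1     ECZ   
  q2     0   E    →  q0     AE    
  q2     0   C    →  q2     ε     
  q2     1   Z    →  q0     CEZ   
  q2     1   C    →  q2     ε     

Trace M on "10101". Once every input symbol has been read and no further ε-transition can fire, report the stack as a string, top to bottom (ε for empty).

CEZ

(q0, 10101, Z)
  read 1, top Z: go to q2, push Z → (q2, 0101, Z)
  read 0, top Z: go to q1, push ECZ → (q1, 101, ECZ)
  read 1, top E: go to q2, push ε → (q2, 01, CZ)
  read 0, top C: go to q2, push ε → (q2, 1, Z)
  read 1, top Z: go to q0, push CEZ → (q0, ε, CEZ)
All input consumed in state q0 with stack CEZ.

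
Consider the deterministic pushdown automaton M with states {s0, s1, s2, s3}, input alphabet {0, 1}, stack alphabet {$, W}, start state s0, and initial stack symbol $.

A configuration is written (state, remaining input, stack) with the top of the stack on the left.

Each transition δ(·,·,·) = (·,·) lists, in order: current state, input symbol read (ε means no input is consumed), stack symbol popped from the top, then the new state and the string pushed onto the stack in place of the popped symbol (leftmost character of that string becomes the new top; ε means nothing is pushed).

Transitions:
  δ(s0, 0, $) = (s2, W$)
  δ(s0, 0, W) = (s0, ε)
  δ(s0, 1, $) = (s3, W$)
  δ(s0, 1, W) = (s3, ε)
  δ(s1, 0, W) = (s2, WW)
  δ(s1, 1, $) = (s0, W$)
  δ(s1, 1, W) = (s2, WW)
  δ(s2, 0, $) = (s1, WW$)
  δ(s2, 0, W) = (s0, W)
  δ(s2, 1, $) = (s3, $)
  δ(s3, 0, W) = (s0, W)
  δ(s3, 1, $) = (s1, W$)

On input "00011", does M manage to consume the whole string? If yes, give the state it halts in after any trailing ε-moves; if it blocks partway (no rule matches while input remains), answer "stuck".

stuck

(s0, 00011, $)
  read 0, top $: go to s2, push W$ → (s2, 0011, W$)
  read 0, top W: go to s0, push W → (s0, 011, W$)
  read 0, top W: go to s0, push ε → (s0, 11, $)
  read 1, top $: go to s3, push W$ → (s3, 1, W$)
No transition for (s3, 1, top W); M blocks with input 1 remaining.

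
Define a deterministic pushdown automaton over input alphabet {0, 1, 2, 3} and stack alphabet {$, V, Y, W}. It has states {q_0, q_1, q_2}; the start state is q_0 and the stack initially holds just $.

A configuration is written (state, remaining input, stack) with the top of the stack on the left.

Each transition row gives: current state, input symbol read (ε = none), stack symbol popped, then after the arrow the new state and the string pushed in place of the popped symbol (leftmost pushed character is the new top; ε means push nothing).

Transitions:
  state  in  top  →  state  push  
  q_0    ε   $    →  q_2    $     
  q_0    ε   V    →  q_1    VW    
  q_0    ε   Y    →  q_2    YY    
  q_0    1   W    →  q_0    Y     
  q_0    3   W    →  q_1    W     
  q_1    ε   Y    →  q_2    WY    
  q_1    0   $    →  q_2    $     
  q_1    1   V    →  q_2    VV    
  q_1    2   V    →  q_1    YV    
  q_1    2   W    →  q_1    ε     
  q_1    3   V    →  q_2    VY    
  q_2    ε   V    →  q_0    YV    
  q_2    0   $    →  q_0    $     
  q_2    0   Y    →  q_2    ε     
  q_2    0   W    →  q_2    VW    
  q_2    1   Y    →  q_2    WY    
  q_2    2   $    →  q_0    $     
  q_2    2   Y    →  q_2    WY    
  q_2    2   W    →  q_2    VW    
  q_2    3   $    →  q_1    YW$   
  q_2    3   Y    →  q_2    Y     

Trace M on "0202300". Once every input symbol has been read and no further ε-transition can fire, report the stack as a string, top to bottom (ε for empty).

(q_0, 0202300, $)
  ε-move, top $: go to q_2, push $ → (q_2, 0202300, $)
  read 0, top $: go to q_0, push $ → (q_0, 202300, $)
  ε-move, top $: go to q_2, push $ → (q_2, 202300, $)
  read 2, top $: go to q_0, push $ → (q_0, 02300, $)
  ε-move, top $: go to q_2, push $ → (q_2, 02300, $)
  read 0, top $: go to q_0, push $ → (q_0, 2300, $)
  ε-move, top $: go to q_2, push $ → (q_2, 2300, $)
  read 2, top $: go to q_0, push $ → (q_0, 300, $)
  ε-move, top $: go to q_2, push $ → (q_2, 300, $)
  read 3, top $: go to q_1, push YW$ → (q_1, 00, YW$)
  ε-move, top Y: go to q_2, push WY → (q_2, 00, WYW$)
  read 0, top W: go to q_2, push VW → (q_2, 0, VWYW$)
  ε-move, top V: go to q_0, push YV → (q_0, 0, YVWYW$)
  ε-move, top Y: go to q_2, push YY → (q_2, 0, YYVWYW$)
  read 0, top Y: go to q_2, push ε → (q_2, ε, YVWYW$)
All input consumed in state q_2 with stack YVWYW$.

YVWYW$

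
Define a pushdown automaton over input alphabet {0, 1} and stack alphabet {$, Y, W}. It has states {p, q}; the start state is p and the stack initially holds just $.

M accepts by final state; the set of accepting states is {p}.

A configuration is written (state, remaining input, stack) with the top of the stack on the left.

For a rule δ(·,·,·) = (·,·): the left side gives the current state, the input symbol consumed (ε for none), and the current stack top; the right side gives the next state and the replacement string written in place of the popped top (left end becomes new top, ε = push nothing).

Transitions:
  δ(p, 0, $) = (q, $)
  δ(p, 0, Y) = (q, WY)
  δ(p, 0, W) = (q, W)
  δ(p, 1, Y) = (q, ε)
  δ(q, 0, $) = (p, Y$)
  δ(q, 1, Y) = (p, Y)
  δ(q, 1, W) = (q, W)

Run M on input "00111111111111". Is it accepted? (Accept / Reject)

Reject

No computation consumes all input and reaches a final state.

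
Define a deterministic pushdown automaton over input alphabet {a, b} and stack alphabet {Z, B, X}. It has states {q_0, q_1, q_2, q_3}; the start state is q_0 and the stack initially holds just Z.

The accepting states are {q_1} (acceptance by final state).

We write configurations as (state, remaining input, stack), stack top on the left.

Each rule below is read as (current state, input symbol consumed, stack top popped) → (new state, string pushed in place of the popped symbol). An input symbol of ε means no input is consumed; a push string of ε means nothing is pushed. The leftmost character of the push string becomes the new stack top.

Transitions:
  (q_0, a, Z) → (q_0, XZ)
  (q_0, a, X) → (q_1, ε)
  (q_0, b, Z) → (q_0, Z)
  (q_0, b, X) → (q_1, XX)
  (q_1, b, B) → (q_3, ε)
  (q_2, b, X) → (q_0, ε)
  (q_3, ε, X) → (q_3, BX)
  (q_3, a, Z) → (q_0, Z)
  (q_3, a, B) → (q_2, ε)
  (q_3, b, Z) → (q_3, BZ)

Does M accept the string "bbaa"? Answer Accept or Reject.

Accept

(q_0, bbaa, Z)
  read b, top Z: go to q_0, push Z → (q_0, baa, Z)
  read b, top Z: go to q_0, push Z → (q_0, aa, Z)
  read a, top Z: go to q_0, push XZ → (q_0, a, XZ)
  read a, top X: go to q_1, push ε → (q_1, ε, Z)
All input consumed; state q_1 ∈ F.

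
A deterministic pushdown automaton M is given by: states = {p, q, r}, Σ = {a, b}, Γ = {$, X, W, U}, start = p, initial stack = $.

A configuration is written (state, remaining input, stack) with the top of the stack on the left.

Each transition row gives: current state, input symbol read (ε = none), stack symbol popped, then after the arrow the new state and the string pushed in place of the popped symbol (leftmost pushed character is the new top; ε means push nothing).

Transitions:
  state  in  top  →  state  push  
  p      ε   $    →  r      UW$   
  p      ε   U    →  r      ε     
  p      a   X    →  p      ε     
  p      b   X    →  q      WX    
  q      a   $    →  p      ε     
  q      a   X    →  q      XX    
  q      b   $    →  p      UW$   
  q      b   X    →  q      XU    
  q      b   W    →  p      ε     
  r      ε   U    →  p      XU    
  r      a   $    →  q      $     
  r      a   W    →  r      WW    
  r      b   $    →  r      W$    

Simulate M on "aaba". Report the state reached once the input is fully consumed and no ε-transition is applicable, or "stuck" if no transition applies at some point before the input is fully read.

(p, aaba, $) ⊢ (r, aaba, UW$) ⊢ (p, aaba, XUW$) ⊢ (p, aba, UW$) ⊢ (r, aba, W$) ⊢ (r, ba, WW$)
No transition for (r, b, top W); M blocks with input ba remaining.

stuck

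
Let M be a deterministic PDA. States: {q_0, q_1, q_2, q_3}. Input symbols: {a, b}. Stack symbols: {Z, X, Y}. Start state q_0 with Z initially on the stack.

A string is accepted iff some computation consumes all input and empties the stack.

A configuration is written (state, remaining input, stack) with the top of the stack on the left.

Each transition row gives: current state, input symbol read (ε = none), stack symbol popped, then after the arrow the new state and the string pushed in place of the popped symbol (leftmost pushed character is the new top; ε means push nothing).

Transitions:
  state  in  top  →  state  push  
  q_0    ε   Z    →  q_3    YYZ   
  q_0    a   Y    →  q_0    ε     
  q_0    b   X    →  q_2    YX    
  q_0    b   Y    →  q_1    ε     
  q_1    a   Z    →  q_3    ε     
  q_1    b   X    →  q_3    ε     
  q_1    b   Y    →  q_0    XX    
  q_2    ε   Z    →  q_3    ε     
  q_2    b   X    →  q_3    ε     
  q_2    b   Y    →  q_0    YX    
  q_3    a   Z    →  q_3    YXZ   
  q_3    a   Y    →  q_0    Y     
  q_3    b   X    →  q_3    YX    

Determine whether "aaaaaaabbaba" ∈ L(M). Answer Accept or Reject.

(q_0, aaaaaaabbaba, Z) ⊢ (q_3, aaaaaaabbaba, YYZ) ⊢ (q_0, aaaaaabbaba, YYZ) ⊢ (q_0, aaaaabbaba, YZ) ⊢ (q_0, aaaabbaba, Z) ⊢ (q_3, aaaabbaba, YYZ) ⊢ (q_0, aaabbaba, YYZ) ⊢ (q_0, aabbaba, YZ) ⊢ (q_0, abbaba, Z) ⊢ (q_3, abbaba, YYZ) ⊢ (q_0, bbaba, YYZ) ⊢ (q_1, baba, YZ) ⊢ (q_0, aba, XXZ)
No transition applies at (q_0, aba, XXZ); input not fully consumed.

Reject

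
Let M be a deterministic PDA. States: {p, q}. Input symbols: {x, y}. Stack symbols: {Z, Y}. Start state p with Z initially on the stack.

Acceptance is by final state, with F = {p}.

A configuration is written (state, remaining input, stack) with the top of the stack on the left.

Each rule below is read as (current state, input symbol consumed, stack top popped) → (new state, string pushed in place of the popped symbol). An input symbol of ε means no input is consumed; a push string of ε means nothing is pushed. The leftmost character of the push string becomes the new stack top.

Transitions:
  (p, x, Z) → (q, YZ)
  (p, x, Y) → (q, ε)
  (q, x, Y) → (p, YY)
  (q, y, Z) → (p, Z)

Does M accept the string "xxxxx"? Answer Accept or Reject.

Reject

(p, xxxxx, Z)
  read x, top Z: go to q, push YZ → (q, xxxx, YZ)
  read x, top Y: go to p, push YY → (p, xxx, YYZ)
  read x, top Y: go to q, push ε → (q, xx, YZ)
  read x, top Y: go to p, push YY → (p, x, YYZ)
  read x, top Y: go to q, push ε → (q, ε, YZ)
All input consumed; state q ∉ F and no further ε-move applies.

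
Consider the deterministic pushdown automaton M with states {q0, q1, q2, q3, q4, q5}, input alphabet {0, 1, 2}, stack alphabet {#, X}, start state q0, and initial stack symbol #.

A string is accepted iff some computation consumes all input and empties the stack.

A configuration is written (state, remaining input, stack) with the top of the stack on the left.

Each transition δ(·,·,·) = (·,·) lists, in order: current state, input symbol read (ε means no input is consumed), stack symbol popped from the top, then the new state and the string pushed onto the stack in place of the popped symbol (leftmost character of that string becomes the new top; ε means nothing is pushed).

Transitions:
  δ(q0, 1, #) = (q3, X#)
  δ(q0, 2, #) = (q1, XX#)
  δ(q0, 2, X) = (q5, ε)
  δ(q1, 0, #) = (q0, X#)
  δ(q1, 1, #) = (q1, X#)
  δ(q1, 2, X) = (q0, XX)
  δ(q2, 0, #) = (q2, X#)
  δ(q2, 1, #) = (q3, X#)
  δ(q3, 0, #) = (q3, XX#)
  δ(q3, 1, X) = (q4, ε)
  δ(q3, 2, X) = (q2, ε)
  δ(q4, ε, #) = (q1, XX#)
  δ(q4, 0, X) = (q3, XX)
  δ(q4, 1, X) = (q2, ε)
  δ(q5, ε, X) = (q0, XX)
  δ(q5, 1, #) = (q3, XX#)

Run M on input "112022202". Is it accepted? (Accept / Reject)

Reject

(q0, 112022202, #)
  read 1, top #: go to q3, push X# → (q3, 12022202, X#)
  read 1, top X: go to q4, push ε → (q4, 2022202, #)
  ε-move, top #: go to q1, push XX# → (q1, 2022202, XX#)
  read 2, top X: go to q0, push XX → (q0, 022202, XXX#)
No transition applies at (q0, 022202, XXX#); input not fully consumed.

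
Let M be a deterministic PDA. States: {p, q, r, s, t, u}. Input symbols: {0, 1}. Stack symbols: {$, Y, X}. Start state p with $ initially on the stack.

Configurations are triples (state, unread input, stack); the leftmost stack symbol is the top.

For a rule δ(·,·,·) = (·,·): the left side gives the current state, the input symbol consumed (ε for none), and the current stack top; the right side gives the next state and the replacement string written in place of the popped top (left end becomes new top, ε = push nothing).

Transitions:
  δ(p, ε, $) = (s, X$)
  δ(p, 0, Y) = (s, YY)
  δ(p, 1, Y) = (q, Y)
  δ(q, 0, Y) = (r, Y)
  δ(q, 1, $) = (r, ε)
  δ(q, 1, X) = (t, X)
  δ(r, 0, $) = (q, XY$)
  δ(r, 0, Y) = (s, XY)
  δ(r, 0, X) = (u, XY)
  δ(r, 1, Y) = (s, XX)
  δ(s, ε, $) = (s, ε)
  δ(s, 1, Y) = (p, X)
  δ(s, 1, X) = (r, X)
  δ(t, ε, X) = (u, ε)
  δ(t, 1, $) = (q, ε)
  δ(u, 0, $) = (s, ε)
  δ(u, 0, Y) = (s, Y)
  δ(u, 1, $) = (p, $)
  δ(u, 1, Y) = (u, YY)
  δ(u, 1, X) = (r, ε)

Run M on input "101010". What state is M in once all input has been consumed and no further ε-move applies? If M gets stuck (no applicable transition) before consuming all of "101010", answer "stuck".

u

(p, 101010, $) ⊢ (s, 101010, X$) ⊢ (r, 01010, X$) ⊢ (u, 1010, XY$) ⊢ (r, 010, Y$) ⊢ (s, 10, XY$) ⊢ (r, 0, XY$) ⊢ (u, ε, XYY$)
All input consumed; M is in state u.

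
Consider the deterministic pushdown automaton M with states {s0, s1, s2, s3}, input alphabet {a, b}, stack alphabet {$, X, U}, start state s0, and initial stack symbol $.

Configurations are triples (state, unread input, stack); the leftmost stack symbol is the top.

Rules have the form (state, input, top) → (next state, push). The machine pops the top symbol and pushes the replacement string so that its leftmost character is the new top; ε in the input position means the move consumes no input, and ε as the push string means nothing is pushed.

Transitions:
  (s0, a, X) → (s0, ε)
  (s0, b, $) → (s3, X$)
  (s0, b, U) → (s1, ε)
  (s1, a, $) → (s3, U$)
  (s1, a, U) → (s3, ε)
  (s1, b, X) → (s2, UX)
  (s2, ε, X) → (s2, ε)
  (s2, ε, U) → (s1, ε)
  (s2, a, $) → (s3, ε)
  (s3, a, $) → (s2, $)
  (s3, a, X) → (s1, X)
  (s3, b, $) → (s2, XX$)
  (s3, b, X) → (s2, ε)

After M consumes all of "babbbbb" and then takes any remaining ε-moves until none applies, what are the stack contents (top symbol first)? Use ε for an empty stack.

X$

(s0, babbbbb, $) ⊢ (s3, abbbbb, X$) ⊢ (s1, bbbbb, X$) ⊢ (s2, bbbb, UX$) ⊢ (s1, bbbb, X$) ⊢ (s2, bbb, UX$) ⊢ (s1, bbb, X$) ⊢ (s2, bb, UX$) ⊢ (s1, bb, X$) ⊢ (s2, b, UX$) ⊢ (s1, b, X$) ⊢ (s2, ε, UX$) ⊢ (s1, ε, X$)
All input consumed in state s1 with stack X$.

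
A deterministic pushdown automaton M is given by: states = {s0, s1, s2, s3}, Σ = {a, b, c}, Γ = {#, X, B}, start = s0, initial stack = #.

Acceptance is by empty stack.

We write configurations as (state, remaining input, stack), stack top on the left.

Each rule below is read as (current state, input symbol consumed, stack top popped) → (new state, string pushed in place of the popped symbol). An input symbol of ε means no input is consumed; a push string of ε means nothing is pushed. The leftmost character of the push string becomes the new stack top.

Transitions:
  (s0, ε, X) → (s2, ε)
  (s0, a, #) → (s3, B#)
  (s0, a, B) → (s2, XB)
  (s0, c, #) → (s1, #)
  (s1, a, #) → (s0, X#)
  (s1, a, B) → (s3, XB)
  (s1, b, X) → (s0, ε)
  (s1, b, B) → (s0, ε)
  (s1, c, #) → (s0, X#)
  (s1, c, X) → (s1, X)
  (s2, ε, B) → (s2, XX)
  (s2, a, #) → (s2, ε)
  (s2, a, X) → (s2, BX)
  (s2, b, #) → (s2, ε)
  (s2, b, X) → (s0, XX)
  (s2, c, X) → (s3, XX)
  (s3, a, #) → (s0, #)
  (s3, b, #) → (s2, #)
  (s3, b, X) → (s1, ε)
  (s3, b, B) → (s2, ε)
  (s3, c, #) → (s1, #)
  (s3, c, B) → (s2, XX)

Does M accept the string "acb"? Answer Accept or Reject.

Reject

(s0, acb, #) ⊢ (s3, cb, B#) ⊢ (s2, b, XX#) ⊢ (s0, ε, XXX#) ⊢ (s2, ε, XX#)
All input consumed; stack is XX#, not empty, and no further ε-move applies.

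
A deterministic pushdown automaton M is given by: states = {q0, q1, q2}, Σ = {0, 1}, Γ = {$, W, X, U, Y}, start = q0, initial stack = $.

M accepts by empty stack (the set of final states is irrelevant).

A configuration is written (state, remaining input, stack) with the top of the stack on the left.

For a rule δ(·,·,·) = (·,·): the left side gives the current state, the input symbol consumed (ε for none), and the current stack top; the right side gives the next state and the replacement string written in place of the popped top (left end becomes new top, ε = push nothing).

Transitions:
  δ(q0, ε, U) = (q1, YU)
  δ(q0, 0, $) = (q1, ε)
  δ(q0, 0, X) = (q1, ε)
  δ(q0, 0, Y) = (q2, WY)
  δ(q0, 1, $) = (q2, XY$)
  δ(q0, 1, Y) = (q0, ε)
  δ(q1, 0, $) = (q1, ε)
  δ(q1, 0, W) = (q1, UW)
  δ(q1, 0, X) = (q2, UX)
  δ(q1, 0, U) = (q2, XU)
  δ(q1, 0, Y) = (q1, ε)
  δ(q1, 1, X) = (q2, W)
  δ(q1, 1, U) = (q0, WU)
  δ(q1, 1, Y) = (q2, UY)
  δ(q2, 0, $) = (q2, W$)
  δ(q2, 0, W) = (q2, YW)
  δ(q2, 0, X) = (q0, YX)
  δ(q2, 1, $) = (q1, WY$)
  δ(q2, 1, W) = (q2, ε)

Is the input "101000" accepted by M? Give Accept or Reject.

(q0, 101000, $) ⊢ (q2, 01000, XY$) ⊢ (q0, 1000, YXY$) ⊢ (q0, 000, XY$) ⊢ (q1, 00, Y$) ⊢ (q1, 0, $) ⊢ (q1, ε, ε)
All input consumed and the stack is empty.

Accept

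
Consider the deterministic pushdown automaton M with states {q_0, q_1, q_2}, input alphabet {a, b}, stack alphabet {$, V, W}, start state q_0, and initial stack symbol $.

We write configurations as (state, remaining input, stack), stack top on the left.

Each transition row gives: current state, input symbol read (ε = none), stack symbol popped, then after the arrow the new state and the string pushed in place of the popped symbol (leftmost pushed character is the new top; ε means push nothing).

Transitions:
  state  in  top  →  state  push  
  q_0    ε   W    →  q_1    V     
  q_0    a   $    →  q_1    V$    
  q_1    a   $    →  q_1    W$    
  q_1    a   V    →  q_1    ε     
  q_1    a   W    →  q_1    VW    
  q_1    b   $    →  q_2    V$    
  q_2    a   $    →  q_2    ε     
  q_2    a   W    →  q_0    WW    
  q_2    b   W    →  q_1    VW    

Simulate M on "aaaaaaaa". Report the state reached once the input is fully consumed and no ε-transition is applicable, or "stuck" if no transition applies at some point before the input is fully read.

(q_0, aaaaaaaa, $)
  read a, top $: go to q_1, push V$ → (q_1, aaaaaaa, V$)
  read a, top V: go to q_1, push ε → (q_1, aaaaaa, $)
  read a, top $: go to q_1, push W$ → (q_1, aaaaa, W$)
  read a, top W: go to q_1, push VW → (q_1, aaaa, VW$)
  read a, top V: go to q_1, push ε → (q_1, aaa, W$)
  read a, top W: go to q_1, push VW → (q_1, aa, VW$)
  read a, top V: go to q_1, push ε → (q_1, a, W$)
  read a, top W: go to q_1, push VW → (q_1, ε, VW$)
All input consumed; M is in state q_1.

q_1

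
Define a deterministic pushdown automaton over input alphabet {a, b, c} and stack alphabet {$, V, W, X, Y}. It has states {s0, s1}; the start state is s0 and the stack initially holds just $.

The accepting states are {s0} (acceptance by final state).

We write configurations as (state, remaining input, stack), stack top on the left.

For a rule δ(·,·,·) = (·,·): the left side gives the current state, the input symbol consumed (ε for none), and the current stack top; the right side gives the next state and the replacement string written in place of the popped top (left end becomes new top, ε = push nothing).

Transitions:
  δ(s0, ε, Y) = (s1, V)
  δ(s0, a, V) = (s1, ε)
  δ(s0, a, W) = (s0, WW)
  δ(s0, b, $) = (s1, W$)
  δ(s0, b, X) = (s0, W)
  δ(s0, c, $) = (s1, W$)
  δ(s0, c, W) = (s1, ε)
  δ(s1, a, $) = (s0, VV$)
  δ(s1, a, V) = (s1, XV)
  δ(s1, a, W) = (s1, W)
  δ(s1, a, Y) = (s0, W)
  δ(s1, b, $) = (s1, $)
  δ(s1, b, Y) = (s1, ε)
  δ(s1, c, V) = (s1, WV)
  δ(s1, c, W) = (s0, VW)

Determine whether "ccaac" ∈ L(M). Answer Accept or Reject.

Accept

(s0, ccaac, $)
  read c, top $: go to s1, push W$ → (s1, caac, W$)
  read c, top W: go to s0, push VW → (s0, aac, VW$)
  read a, top V: go to s1, push ε → (s1, ac, W$)
  read a, top W: go to s1, push W → (s1, c, W$)
  read c, top W: go to s0, push VW → (s0, ε, VW$)
All input consumed; state s0 ∈ F.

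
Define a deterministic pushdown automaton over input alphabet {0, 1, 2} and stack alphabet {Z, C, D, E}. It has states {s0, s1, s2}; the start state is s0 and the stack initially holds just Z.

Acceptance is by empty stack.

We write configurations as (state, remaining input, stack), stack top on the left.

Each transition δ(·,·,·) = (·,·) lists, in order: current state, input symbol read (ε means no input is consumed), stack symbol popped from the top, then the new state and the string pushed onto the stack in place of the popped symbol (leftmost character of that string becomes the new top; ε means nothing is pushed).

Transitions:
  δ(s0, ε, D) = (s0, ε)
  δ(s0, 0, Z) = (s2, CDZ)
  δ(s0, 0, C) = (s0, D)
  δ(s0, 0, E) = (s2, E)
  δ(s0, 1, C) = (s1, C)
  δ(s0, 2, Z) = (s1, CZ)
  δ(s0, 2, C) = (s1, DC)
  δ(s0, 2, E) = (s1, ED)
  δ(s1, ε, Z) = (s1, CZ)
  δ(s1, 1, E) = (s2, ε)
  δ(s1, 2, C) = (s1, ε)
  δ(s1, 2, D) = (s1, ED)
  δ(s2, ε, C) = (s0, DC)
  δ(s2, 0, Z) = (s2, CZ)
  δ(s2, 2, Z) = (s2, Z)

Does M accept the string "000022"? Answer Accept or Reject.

Reject

(s0, 000022, Z) ⊢ (s2, 00022, CDZ) ⊢ (s0, 00022, DCDZ) ⊢ (s0, 00022, CDZ) ⊢ (s0, 0022, DDZ) ⊢ (s0, 0022, DZ) ⊢ (s0, 0022, Z) ⊢ (s2, 022, CDZ) ⊢ (s0, 022, DCDZ) ⊢ (s0, 022, CDZ) ⊢ (s0, 22, DDZ) ⊢ (s0, 22, DZ) ⊢ (s0, 22, Z) ⊢ (s1, 2, CZ) ⊢ (s1, ε, Z) ⊢ (s1, ε, CZ)
All input consumed; stack is CZ, not empty, and no further ε-move applies.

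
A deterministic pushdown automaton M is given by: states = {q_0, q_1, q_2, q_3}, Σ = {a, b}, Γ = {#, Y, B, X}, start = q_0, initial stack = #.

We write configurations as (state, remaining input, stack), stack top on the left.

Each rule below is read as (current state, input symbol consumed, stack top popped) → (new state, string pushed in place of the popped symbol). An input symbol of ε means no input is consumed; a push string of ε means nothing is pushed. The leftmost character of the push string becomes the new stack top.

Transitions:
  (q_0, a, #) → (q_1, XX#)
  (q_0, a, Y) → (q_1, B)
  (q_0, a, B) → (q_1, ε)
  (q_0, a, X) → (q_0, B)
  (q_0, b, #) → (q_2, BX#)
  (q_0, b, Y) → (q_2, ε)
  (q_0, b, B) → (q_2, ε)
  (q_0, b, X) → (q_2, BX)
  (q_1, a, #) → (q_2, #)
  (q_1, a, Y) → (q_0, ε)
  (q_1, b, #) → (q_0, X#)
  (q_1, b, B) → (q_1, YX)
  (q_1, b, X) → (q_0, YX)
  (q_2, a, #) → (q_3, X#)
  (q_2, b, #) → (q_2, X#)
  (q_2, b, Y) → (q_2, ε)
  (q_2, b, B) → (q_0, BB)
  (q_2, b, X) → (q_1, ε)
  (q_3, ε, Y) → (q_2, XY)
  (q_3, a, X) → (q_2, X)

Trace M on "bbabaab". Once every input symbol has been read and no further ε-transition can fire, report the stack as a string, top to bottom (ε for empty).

X#

(q_0, bbabaab, #)
  read b, top #: go to q_2, push BX# → (q_2, babaab, BX#)
  read b, top B: go to q_0, push BB → (q_0, abaab, BBX#)
  read a, top B: go to q_1, push ε → (q_1, baab, BX#)
  read b, top B: go to q_1, push YX → (q_1, aab, YXX#)
  read a, top Y: go to q_0, push ε → (q_0, ab, XX#)
  read a, top X: go to q_0, push B → (q_0, b, BX#)
  read b, top B: go to q_2, push ε → (q_2, ε, X#)
All input consumed in state q_2 with stack X#.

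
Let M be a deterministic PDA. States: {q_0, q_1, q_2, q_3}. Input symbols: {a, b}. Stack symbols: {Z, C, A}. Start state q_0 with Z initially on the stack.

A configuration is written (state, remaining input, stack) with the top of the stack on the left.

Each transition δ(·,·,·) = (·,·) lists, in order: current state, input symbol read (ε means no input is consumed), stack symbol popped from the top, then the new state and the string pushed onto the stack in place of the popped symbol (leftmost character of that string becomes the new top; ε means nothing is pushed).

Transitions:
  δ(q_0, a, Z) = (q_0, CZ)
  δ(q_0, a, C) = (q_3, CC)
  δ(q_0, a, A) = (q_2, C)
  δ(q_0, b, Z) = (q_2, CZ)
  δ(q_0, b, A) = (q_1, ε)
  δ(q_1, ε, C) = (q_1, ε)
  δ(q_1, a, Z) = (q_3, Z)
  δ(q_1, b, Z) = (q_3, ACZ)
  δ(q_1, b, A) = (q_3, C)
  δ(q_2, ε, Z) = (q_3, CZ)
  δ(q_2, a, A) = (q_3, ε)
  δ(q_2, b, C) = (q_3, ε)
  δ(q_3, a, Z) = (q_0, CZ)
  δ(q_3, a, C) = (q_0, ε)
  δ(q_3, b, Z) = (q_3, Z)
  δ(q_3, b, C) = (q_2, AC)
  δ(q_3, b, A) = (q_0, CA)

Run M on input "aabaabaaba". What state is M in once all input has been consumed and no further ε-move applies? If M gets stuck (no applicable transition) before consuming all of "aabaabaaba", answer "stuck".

stuck

(q_0, aabaabaaba, Z) ⊢ (q_0, abaabaaba, CZ) ⊢ (q_3, baabaaba, CCZ) ⊢ (q_2, aabaaba, ACCZ) ⊢ (q_3, abaaba, CCZ) ⊢ (q_0, baaba, CZ)
No transition for (q_0, b, top C); M blocks with input baaba remaining.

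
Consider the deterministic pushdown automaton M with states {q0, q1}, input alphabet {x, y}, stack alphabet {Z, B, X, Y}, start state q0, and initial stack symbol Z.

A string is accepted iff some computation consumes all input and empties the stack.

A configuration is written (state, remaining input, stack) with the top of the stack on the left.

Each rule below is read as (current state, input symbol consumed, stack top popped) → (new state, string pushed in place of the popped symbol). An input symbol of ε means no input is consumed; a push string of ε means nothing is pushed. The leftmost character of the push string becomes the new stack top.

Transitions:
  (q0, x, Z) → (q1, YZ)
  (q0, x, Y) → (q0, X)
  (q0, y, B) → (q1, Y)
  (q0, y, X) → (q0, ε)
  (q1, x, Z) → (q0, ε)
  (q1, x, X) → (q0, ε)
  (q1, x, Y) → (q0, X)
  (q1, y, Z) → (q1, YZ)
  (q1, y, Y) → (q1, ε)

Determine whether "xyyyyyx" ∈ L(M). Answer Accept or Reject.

Accept

(q0, xyyyyyx, Z) ⊢ (q1, yyyyyx, YZ) ⊢ (q1, yyyyx, Z) ⊢ (q1, yyyx, YZ) ⊢ (q1, yyx, Z) ⊢ (q1, yx, YZ) ⊢ (q1, x, Z) ⊢ (q0, ε, ε)
All input consumed and the stack is empty.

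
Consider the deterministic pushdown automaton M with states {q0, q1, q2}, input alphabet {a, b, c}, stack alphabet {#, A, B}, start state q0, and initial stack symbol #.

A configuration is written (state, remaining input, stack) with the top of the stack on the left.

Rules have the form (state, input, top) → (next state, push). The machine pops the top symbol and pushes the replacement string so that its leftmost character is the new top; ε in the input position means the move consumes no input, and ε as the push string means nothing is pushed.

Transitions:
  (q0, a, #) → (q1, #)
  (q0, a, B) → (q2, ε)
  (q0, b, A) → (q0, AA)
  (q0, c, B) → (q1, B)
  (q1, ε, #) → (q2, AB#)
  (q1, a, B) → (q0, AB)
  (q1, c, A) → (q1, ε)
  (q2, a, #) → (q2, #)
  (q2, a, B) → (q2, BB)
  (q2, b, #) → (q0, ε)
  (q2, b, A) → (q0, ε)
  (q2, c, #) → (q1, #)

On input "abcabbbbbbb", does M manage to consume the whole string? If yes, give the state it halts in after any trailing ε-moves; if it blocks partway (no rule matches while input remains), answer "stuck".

q0

(q0, abcabbbbbbb, #) ⊢ (q1, bcabbbbbbb, #) ⊢ (q2, bcabbbbbbb, AB#) ⊢ (q0, cabbbbbbb, B#) ⊢ (q1, abbbbbbb, B#) ⊢ (q0, bbbbbbb, AB#) ⊢ (q0, bbbbbb, AAB#) ⊢ (q0, bbbbb, AAAB#) ⊢ (q0, bbbb, AAAAB#) ⊢ (q0, bbb, AAAAAB#) ⊢ (q0, bb, AAAAAAB#) ⊢ (q0, b, AAAAAAAB#) ⊢ (q0, ε, AAAAAAAAB#)
All input consumed; M is in state q0.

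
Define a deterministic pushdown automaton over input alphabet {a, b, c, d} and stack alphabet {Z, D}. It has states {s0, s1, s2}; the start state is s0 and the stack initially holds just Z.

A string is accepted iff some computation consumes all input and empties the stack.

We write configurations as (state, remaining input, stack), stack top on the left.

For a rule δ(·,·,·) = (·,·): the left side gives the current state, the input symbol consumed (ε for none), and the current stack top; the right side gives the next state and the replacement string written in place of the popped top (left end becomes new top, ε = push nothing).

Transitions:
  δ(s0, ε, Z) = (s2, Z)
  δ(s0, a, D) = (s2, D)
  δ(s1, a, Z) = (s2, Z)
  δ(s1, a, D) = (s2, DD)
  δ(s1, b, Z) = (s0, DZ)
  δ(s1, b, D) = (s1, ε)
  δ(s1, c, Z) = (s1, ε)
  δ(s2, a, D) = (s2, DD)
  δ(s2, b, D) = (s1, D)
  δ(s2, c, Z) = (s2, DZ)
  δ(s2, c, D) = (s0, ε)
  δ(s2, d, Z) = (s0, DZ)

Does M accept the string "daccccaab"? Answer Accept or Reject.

(s0, daccccaab, Z) ⊢ (s2, daccccaab, Z) ⊢ (s0, accccaab, DZ) ⊢ (s2, ccccaab, DZ) ⊢ (s0, cccaab, Z) ⊢ (s2, cccaab, Z) ⊢ (s2, ccaab, DZ) ⊢ (s0, caab, Z) ⊢ (s2, caab, Z) ⊢ (s2, aab, DZ) ⊢ (s2, ab, DDZ) ⊢ (s2, b, DDDZ) ⊢ (s1, ε, DDDZ)
All input consumed; stack is DDDZ, not empty, and no further ε-move applies.

Reject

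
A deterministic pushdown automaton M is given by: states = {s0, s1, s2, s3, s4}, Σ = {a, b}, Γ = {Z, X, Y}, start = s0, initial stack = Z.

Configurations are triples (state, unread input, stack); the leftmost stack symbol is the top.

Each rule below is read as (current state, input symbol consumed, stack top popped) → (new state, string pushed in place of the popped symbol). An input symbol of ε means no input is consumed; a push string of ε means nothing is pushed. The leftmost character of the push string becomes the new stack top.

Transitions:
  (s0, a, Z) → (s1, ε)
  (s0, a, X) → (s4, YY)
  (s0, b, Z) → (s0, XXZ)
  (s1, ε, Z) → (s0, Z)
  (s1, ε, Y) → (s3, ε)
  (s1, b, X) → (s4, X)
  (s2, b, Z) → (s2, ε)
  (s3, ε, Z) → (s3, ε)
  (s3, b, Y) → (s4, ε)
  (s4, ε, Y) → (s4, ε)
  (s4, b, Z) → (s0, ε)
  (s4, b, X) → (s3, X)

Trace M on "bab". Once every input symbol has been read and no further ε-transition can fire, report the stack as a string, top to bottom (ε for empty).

XZ

(s0, bab, Z) ⊢ (s0, ab, XXZ) ⊢ (s4, b, YYXZ) ⊢ (s4, b, YXZ) ⊢ (s4, b, XZ) ⊢ (s3, ε, XZ)
All input consumed in state s3 with stack XZ.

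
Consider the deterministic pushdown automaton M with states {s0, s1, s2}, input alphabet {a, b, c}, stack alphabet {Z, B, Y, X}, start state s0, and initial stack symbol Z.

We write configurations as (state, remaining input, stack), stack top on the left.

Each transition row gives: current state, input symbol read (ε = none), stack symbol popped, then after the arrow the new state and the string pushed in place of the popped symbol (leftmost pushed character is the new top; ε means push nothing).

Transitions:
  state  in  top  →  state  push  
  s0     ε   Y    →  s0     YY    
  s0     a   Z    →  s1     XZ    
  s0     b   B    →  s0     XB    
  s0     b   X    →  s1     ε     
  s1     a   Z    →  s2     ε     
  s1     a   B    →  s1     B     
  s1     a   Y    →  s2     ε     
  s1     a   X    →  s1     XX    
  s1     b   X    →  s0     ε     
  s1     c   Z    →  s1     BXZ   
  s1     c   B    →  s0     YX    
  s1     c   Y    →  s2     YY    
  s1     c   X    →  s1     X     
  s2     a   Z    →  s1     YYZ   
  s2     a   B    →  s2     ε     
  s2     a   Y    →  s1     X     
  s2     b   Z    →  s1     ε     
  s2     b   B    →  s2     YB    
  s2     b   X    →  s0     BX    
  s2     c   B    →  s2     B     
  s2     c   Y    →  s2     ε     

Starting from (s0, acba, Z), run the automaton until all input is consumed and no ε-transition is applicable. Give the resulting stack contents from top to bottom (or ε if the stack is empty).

(s0, acba, Z) ⊢ (s1, cba, XZ) ⊢ (s1, ba, XZ) ⊢ (s0, a, Z) ⊢ (s1, ε, XZ)
All input consumed in state s1 with stack XZ.

XZ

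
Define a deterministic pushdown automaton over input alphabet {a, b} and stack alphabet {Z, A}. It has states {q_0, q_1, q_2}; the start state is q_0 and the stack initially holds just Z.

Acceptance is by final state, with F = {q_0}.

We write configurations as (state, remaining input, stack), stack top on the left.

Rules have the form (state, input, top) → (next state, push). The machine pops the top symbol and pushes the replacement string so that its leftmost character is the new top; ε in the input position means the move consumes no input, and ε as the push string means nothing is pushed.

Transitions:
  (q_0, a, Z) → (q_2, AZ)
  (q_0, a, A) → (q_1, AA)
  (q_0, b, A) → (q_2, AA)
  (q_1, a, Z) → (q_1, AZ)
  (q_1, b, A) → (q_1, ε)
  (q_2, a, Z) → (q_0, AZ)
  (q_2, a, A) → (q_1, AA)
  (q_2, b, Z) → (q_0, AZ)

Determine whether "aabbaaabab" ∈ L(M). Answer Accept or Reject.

(q_0, aabbaaabab, Z)
  read a, top Z: go to q_2, push AZ → (q_2, abbaaabab, AZ)
  read a, top A: go to q_1, push AA → (q_1, bbaaabab, AAZ)
  read b, top A: go to q_1, push ε → (q_1, baaabab, AZ)
  read b, top A: go to q_1, push ε → (q_1, aaabab, Z)
  read a, top Z: go to q_1, push AZ → (q_1, aabab, AZ)
No transition applies at (q_1, aabab, AZ); input not fully consumed.

Reject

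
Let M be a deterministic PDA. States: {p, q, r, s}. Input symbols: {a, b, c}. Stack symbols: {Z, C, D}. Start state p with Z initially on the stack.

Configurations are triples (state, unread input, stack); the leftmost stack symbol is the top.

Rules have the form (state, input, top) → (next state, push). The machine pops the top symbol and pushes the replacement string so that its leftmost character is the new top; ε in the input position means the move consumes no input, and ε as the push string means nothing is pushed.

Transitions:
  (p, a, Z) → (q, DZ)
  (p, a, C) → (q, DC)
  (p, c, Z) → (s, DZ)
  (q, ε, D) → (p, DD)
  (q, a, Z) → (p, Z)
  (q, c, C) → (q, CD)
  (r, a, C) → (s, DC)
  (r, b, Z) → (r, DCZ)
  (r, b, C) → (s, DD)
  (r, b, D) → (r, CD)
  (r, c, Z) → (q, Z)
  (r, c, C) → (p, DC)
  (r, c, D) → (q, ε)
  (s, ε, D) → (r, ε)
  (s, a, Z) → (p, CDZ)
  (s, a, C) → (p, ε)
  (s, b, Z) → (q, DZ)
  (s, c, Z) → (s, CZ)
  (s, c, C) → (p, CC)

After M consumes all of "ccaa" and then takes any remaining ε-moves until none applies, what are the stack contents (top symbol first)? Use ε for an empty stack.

DDZ

(p, ccaa, Z)
  read c, top Z: go to s, push DZ → (s, caa, DZ)
  ε-move, top D: go to r, push ε → (r, caa, Z)
  read c, top Z: go to q, push Z → (q, aa, Z)
  read a, top Z: go to p, push Z → (p, a, Z)
  read a, top Z: go to q, push DZ → (q, ε, DZ)
  ε-move, top D: go to p, push DD → (p, ε, DDZ)
All input consumed in state p with stack DDZ.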